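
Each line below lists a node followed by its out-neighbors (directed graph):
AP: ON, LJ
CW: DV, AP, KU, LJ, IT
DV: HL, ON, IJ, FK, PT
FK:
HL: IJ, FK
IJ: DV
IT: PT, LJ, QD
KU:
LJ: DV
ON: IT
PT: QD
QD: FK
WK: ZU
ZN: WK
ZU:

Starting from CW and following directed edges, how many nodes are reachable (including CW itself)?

BFS from CW visits: CW, DV, AP, KU, LJ, IT, HL, ON, IJ, FK, PT, QD
Reachable nodes: 12 of 15 total.

12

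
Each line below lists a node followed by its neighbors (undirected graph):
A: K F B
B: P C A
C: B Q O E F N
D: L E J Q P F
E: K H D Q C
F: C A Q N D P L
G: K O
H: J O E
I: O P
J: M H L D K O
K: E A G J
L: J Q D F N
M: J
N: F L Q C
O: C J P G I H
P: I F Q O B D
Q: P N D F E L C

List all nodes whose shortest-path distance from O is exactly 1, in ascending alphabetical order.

Level 0: O
Level 1: C, G, H, I, J, P
Level 2: B, D, E, F, K, L, M, N, Q
Level 3: A

C, G, H, I, J, P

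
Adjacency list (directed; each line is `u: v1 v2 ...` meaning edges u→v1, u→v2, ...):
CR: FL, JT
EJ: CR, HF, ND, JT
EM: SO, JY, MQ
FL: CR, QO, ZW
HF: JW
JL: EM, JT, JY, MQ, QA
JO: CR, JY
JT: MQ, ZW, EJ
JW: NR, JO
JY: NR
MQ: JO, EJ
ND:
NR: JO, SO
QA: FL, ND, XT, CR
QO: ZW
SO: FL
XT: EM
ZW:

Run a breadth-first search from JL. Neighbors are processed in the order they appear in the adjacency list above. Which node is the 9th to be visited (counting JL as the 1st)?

EJ

Visit JL; enqueue EM, JT, JY, MQ, QA → queue [EM, JT, JY, MQ, QA]
Visit EM; enqueue SO → queue [JT, JY, MQ, QA, SO]
Visit JT; enqueue ZW, EJ → queue [JY, MQ, QA, SO, ZW, EJ]
Visit JY; enqueue NR → queue [MQ, QA, SO, ZW, EJ, NR]
Visit MQ; enqueue JO → queue [QA, SO, ZW, EJ, NR, JO]
Visit QA; enqueue FL, ND, XT, CR → queue [SO, ZW, EJ, NR, JO, FL, ND, XT, CR]
Visit SO → queue [ZW, EJ, NR, JO, FL, ND, XT, CR]
Visit ZW → queue [EJ, NR, JO, FL, ND, XT, CR]
Visit EJ; enqueue HF → queue [NR, JO, FL, ND, XT, CR, HF]
Visit NR → queue [JO, FL, ND, XT, CR, HF]
Visit JO → queue [FL, ND, XT, CR, HF]
Visit FL; enqueue QO → queue [ND, XT, CR, HF, QO]
Visit ND → queue [XT, CR, HF, QO]
Visit XT → queue [CR, HF, QO]
Visit CR → queue [HF, QO]
Visit HF; enqueue JW → queue [QO, JW]
Visit QO → queue [JW]
Visit JW → queue []

Visit order: JL, EM, JT, JY, MQ, QA, SO, ZW, EJ, NR, JO, FL, ND, XT, CR, HF, QO, JW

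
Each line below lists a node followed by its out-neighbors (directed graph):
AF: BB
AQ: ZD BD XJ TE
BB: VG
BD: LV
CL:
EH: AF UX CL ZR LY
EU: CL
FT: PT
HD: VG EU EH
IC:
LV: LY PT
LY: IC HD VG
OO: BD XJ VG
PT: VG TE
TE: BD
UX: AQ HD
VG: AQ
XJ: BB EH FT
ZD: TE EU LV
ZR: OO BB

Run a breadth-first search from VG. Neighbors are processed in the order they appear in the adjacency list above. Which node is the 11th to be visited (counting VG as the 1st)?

FT

Visit VG; enqueue AQ → queue [AQ]
Visit AQ; enqueue ZD, BD, XJ, TE → queue [ZD, BD, XJ, TE]
Visit ZD; enqueue EU, LV → queue [BD, XJ, TE, EU, LV]
Visit BD → queue [XJ, TE, EU, LV]
Visit XJ; enqueue BB, EH, FT → queue [TE, EU, LV, BB, EH, FT]
Visit TE → queue [EU, LV, BB, EH, FT]
Visit EU; enqueue CL → queue [LV, BB, EH, FT, CL]
Visit LV; enqueue LY, PT → queue [BB, EH, FT, CL, LY, PT]
Visit BB → queue [EH, FT, CL, LY, PT]
Visit EH; enqueue AF, UX, ZR → queue [FT, CL, LY, PT, AF, UX, ZR]
Visit FT → queue [CL, LY, PT, AF, UX, ZR]
Visit CL → queue [LY, PT, AF, UX, ZR]
Visit LY; enqueue IC, HD → queue [PT, AF, UX, ZR, IC, HD]
Visit PT → queue [AF, UX, ZR, IC, HD]
Visit AF → queue [UX, ZR, IC, HD]
Visit UX → queue [ZR, IC, HD]
Visit ZR; enqueue OO → queue [IC, HD, OO]
Visit IC → queue [HD, OO]
Visit HD → queue [OO]
Visit OO → queue []

Visit order: VG, AQ, ZD, BD, XJ, TE, EU, LV, BB, EH, FT, CL, LY, PT, AF, UX, ZR, IC, HD, OO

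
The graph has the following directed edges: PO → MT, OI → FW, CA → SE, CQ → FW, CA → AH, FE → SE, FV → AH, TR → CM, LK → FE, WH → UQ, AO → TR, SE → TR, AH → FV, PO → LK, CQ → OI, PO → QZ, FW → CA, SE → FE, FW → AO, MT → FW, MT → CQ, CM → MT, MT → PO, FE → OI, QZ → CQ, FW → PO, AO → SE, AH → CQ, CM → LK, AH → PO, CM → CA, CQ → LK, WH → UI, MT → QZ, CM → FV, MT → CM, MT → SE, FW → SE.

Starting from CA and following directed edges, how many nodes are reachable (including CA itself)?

BFS from CA visits: CA, SE, AH, TR, FE, PO, FV, CQ, CM, OI, QZ, MT, LK, FW, AO
Reachable nodes: 15 of 18 total.

15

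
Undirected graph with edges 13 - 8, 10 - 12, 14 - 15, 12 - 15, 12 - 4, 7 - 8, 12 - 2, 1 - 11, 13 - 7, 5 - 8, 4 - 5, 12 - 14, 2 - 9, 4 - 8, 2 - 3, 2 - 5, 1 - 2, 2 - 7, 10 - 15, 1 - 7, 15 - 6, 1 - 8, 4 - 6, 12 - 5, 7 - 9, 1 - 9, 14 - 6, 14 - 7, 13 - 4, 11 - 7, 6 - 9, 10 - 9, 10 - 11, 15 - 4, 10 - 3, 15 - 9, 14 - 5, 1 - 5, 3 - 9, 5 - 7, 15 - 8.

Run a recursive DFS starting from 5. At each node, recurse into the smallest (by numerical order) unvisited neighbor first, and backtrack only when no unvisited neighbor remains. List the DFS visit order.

Visit 5
5 → 1
1 → 2
2 → 3
3 → 9
9 → 6
6 → 4
4 → 8
8 → 7
7 → 11
11 → 10
10 → 12
12 → 14
14 → 15
7 → 13

5 → 1 → 2 → 3 → 9 → 6 → 4 → 8 → 7 → 11 → 10 → 12 → 14 → 15 → 13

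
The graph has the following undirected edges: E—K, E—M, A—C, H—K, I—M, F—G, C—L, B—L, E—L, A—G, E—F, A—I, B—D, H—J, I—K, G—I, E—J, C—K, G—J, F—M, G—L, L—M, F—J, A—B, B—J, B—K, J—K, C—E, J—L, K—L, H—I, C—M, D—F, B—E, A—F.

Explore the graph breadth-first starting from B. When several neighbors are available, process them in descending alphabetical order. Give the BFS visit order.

Visit B; enqueue L, K, J, E, D, A → queue [L, K, J, E, D, A]
Visit L; enqueue M, G, C → queue [K, J, E, D, A, M, G, C]
Visit K; enqueue I, H → queue [J, E, D, A, M, G, C, I, H]
Visit J; enqueue F → queue [E, D, A, M, G, C, I, H, F]
Visit E → queue [D, A, M, G, C, I, H, F]
Visit D → queue [A, M, G, C, I, H, F]
Visit A → queue [M, G, C, I, H, F]
Visit M → queue [G, C, I, H, F]
Visit G → queue [C, I, H, F]
Visit C → queue [I, H, F]
Visit I → queue [H, F]
Visit H → queue [F]
Visit F → queue []

B, L, K, J, E, D, A, M, G, C, I, H, F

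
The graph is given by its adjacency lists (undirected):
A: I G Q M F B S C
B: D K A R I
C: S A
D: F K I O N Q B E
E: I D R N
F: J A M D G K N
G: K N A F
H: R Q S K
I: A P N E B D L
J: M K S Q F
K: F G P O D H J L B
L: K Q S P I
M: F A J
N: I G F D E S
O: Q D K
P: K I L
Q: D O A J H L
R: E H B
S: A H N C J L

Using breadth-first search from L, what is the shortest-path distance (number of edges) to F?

Level 0: L
Level 1: I, K, P, Q, S
Level 2: A, B, C, D, E, F, G, H, J, N, O
Level 3: M, R
F first appears at level 2.

2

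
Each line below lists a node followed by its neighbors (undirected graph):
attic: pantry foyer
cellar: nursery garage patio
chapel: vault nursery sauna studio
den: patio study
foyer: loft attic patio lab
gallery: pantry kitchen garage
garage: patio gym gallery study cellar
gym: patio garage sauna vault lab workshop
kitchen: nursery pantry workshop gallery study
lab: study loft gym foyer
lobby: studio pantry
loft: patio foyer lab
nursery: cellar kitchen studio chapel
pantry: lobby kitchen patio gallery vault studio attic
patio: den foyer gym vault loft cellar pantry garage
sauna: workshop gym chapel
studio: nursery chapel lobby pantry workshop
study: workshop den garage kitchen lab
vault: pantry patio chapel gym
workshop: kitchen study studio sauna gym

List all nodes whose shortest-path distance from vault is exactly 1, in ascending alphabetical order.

chapel, gym, pantry, patio

Level 0: vault
Level 1: chapel, gym, pantry, patio
Level 2: attic, cellar, den, foyer, gallery, garage, kitchen, lab, lobby, loft, nursery, sauna, studio, workshop
Level 3: study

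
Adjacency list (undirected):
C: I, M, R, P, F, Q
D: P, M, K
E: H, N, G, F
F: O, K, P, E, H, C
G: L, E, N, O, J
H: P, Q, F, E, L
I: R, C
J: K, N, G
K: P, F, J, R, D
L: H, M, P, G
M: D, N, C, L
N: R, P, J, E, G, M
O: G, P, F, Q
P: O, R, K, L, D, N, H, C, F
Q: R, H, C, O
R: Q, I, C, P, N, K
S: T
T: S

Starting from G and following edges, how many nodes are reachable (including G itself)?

BFS from G visits: G, O, N, L, J, E, Q, P, F, R, M, H, K, C, D, I
Reachable nodes: 16 of 18 total.

16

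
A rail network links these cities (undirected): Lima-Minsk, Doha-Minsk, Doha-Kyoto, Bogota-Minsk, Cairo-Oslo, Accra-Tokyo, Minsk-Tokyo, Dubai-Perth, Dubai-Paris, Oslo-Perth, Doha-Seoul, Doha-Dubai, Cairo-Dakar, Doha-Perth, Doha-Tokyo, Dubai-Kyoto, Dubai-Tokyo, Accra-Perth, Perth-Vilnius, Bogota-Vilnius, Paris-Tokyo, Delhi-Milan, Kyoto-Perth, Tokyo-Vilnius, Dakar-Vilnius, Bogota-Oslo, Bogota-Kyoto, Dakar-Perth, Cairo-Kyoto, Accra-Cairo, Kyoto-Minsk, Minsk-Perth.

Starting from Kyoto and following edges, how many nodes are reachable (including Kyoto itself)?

BFS from Kyoto visits: Kyoto, Perth, Minsk, Dubai, Doha, Cairo, Bogota, Vilnius, Oslo, Dakar, Accra, Tokyo, Lima, Paris, Seoul
Reachable nodes: 15 of 17 total.

15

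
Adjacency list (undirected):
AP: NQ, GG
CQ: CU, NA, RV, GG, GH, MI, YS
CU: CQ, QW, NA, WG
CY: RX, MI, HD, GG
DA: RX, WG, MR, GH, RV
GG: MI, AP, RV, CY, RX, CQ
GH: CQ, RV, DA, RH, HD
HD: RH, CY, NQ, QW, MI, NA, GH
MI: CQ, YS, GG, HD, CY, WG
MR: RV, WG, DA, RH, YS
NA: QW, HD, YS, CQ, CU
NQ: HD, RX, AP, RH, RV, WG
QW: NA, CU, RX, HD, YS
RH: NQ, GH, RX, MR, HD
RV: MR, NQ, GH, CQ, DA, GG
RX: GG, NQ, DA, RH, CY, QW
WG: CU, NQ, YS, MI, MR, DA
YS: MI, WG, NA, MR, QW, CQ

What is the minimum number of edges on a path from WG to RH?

Level 0: WG
Level 1: CU, DA, MI, MR, NQ, YS
Level 2: AP, CQ, CY, GG, GH, HD, NA, QW, RH, RV, RX
RH first appears at level 2.

2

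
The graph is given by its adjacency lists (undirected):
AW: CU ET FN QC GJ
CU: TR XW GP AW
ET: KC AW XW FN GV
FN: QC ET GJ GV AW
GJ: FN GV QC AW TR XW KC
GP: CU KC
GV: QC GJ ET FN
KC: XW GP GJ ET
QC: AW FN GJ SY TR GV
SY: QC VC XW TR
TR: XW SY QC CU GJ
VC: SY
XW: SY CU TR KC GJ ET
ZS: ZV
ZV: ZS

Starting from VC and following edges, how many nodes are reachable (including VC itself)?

BFS from VC visits: VC, SY, QC, XW, TR, AW, FN, GJ, GV, CU, KC, ET, GP
Reachable nodes: 13 of 15 total.

13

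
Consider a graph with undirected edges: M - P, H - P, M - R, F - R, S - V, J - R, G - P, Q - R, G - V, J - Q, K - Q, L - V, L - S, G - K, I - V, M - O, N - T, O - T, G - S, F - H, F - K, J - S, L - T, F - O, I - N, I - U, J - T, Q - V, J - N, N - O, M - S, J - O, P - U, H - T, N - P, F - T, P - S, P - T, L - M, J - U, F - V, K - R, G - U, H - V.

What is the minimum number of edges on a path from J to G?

2

Level 0: J
Level 1: N, O, Q, R, S, T, U
Level 2: F, G, H, I, K, L, M, P, V
G first appears at level 2.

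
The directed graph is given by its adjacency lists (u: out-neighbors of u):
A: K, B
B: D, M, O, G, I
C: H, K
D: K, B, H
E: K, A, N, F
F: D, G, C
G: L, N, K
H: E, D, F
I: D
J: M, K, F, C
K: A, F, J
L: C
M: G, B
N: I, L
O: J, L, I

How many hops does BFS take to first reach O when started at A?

2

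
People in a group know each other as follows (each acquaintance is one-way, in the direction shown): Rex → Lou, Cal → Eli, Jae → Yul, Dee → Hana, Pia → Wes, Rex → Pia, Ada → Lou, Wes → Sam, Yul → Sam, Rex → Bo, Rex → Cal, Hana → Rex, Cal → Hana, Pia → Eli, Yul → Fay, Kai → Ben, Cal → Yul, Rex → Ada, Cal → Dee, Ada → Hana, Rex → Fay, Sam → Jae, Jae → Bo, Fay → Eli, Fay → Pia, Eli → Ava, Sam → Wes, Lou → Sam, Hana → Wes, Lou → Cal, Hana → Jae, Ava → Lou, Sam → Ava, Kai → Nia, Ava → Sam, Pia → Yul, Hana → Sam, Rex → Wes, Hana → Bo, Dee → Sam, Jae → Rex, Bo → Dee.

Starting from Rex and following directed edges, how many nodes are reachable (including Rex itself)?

15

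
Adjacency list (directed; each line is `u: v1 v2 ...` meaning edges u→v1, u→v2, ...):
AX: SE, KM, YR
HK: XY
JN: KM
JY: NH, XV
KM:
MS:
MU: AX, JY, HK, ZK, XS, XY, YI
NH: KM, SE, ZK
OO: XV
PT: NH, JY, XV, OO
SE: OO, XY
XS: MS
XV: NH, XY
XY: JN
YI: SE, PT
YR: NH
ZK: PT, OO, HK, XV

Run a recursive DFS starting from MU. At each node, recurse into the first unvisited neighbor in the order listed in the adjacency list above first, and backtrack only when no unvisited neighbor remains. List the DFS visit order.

MU AX SE OO XV NH KM ZK PT JY HK XY JN YR XS MS YI

Visit MU
MU → AX
AX → SE
SE → OO
OO → XV
XV → NH
NH → KM
NH → ZK
ZK → PT
PT → JY
ZK → HK
HK → XY
XY → JN
AX → YR
MU → XS
XS → MS
MU → YI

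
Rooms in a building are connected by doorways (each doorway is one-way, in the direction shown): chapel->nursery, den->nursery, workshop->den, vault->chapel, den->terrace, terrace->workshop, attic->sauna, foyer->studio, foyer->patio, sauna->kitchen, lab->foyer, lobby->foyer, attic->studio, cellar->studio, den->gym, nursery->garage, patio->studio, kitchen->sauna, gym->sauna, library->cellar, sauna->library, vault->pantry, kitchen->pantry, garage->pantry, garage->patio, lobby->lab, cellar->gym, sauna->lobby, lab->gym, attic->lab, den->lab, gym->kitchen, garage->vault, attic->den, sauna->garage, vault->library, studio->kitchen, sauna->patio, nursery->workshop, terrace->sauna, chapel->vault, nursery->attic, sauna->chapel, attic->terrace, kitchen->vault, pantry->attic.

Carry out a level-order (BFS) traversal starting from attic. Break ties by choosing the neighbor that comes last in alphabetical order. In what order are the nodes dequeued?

Visit attic; enqueue terrace, studio, sauna, lab, den → queue [terrace, studio, sauna, lab, den]
Visit terrace; enqueue workshop → queue [studio, sauna, lab, den, workshop]
Visit studio; enqueue kitchen → queue [sauna, lab, den, workshop, kitchen]
Visit sauna; enqueue patio, lobby, library, garage, chapel → queue [lab, den, workshop, kitchen, patio, lobby, library, garage, chapel]
Visit lab; enqueue gym, foyer → queue [den, workshop, kitchen, patio, lobby, library, garage, chapel, gym, foyer]
Visit den; enqueue nursery → queue [workshop, kitchen, patio, lobby, library, garage, chapel, gym, foyer, nursery]
Visit workshop → queue [kitchen, patio, lobby, library, garage, chapel, gym, foyer, nursery]
Visit kitchen; enqueue vault, pantry → queue [patio, lobby, library, garage, chapel, gym, foyer, nursery, vault, pantry]
Visit patio → queue [lobby, library, garage, chapel, gym, foyer, nursery, vault, pantry]
Visit lobby → queue [library, garage, chapel, gym, foyer, nursery, vault, pantry]
Visit library; enqueue cellar → queue [garage, chapel, gym, foyer, nursery, vault, pantry, cellar]
Visit garage → queue [chapel, gym, foyer, nursery, vault, pantry, cellar]
Visit chapel → queue [gym, foyer, nursery, vault, pantry, cellar]
Visit gym → queue [foyer, nursery, vault, pantry, cellar]
Visit foyer → queue [nursery, vault, pantry, cellar]
Visit nursery → queue [vault, pantry, cellar]
Visit vault → queue [pantry, cellar]
Visit pantry → queue [cellar]
Visit cellar → queue []

attic, terrace, studio, sauna, lab, den, workshop, kitchen, patio, lobby, library, garage, chapel, gym, foyer, nursery, vault, pantry, cellar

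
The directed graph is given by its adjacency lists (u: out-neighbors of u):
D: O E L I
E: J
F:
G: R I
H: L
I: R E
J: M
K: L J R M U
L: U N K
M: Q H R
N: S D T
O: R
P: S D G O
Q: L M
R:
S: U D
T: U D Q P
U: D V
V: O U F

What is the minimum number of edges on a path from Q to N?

2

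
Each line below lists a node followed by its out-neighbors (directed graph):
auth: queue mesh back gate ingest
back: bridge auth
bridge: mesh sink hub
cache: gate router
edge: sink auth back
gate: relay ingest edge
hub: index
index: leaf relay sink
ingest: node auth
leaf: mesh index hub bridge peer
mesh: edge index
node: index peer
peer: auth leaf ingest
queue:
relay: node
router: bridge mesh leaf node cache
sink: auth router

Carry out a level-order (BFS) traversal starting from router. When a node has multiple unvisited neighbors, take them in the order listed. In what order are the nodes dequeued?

Visit router; enqueue bridge, mesh, leaf, node, cache → queue [bridge, mesh, leaf, node, cache]
Visit bridge; enqueue sink, hub → queue [mesh, leaf, node, cache, sink, hub]
Visit mesh; enqueue edge, index → queue [leaf, node, cache, sink, hub, edge, index]
Visit leaf; enqueue peer → queue [node, cache, sink, hub, edge, index, peer]
Visit node → queue [cache, sink, hub, edge, index, peer]
Visit cache; enqueue gate → queue [sink, hub, edge, index, peer, gate]
Visit sink; enqueue auth → queue [hub, edge, index, peer, gate, auth]
Visit hub → queue [edge, index, peer, gate, auth]
Visit edge; enqueue back → queue [index, peer, gate, auth, back]
Visit index; enqueue relay → queue [peer, gate, auth, back, relay]
Visit peer; enqueue ingest → queue [gate, auth, back, relay, ingest]
Visit gate → queue [auth, back, relay, ingest]
Visit auth; enqueue queue → queue [back, relay, ingest, queue]
Visit back → queue [relay, ingest, queue]
Visit relay → queue [ingest, queue]
Visit ingest → queue [queue]
Visit queue → queue []

router bridge mesh leaf node cache sink hub edge index peer gate auth back relay ingest queue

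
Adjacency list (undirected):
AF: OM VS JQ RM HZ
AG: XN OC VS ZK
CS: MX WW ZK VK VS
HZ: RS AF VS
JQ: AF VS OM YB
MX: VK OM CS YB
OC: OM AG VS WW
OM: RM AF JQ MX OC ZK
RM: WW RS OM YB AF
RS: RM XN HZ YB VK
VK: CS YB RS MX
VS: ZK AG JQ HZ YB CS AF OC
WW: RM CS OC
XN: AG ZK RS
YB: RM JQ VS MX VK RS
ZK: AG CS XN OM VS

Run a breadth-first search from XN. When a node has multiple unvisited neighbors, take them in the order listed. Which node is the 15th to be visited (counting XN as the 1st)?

Visit XN; enqueue AG, ZK, RS → queue [AG, ZK, RS]
Visit AG; enqueue OC, VS → queue [ZK, RS, OC, VS]
Visit ZK; enqueue CS, OM → queue [RS, OC, VS, CS, OM]
Visit RS; enqueue RM, HZ, YB, VK → queue [OC, VS, CS, OM, RM, HZ, YB, VK]
Visit OC; enqueue WW → queue [VS, CS, OM, RM, HZ, YB, VK, WW]
Visit VS; enqueue JQ, AF → queue [CS, OM, RM, HZ, YB, VK, WW, JQ, AF]
Visit CS; enqueue MX → queue [OM, RM, HZ, YB, VK, WW, JQ, AF, MX]
Visit OM → queue [RM, HZ, YB, VK, WW, JQ, AF, MX]
Visit RM → queue [HZ, YB, VK, WW, JQ, AF, MX]
Visit HZ → queue [YB, VK, WW, JQ, AF, MX]
Visit YB → queue [VK, WW, JQ, AF, MX]
Visit VK → queue [WW, JQ, AF, MX]
Visit WW → queue [JQ, AF, MX]
Visit JQ → queue [AF, MX]
Visit AF → queue [MX]
Visit MX → queue []

Visit order: XN, AG, ZK, RS, OC, VS, CS, OM, RM, HZ, YB, VK, WW, JQ, AF, MX

AF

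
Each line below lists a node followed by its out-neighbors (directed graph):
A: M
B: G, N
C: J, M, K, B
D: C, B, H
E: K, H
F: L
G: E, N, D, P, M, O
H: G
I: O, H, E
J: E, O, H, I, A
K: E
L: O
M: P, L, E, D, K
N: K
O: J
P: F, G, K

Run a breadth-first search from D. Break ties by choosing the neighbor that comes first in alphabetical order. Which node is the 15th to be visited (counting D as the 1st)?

Visit D; enqueue B, C, H → queue [B, C, H]
Visit B; enqueue G, N → queue [C, H, G, N]
Visit C; enqueue J, K, M → queue [H, G, N, J, K, M]
Visit H → queue [G, N, J, K, M]
Visit G; enqueue E, O, P → queue [N, J, K, M, E, O, P]
Visit N → queue [J, K, M, E, O, P]
Visit J; enqueue A, I → queue [K, M, E, O, P, A, I]
Visit K → queue [M, E, O, P, A, I]
Visit M; enqueue L → queue [E, O, P, A, I, L]
Visit E → queue [O, P, A, I, L]
Visit O → queue [P, A, I, L]
Visit P; enqueue F → queue [A, I, L, F]
Visit A → queue [I, L, F]
Visit I → queue [L, F]
Visit L → queue [F]
Visit F → queue []

Visit order: D, B, C, H, G, N, J, K, M, E, O, P, A, I, L, F

L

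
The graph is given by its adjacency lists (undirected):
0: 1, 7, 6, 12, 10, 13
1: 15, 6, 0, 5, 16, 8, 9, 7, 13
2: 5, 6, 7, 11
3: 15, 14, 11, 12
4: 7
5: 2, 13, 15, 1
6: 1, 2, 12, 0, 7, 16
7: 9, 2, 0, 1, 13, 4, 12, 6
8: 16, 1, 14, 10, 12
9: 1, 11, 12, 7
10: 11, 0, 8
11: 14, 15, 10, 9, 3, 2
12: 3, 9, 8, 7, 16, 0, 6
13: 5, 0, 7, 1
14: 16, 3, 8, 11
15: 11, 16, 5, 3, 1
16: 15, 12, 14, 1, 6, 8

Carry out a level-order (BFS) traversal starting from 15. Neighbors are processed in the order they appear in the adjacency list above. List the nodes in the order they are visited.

Visit 15; enqueue 11, 16, 5, 3, 1 → queue [11, 16, 5, 3, 1]
Visit 11; enqueue 14, 10, 9, 2 → queue [16, 5, 3, 1, 14, 10, 9, 2]
Visit 16; enqueue 12, 6, 8 → queue [5, 3, 1, 14, 10, 9, 2, 12, 6, 8]
Visit 5; enqueue 13 → queue [3, 1, 14, 10, 9, 2, 12, 6, 8, 13]
Visit 3 → queue [1, 14, 10, 9, 2, 12, 6, 8, 13]
Visit 1; enqueue 0, 7 → queue [14, 10, 9, 2, 12, 6, 8, 13, 0, 7]
Visit 14 → queue [10, 9, 2, 12, 6, 8, 13, 0, 7]
Visit 10 → queue [9, 2, 12, 6, 8, 13, 0, 7]
Visit 9 → queue [2, 12, 6, 8, 13, 0, 7]
Visit 2 → queue [12, 6, 8, 13, 0, 7]
Visit 12 → queue [6, 8, 13, 0, 7]
Visit 6 → queue [8, 13, 0, 7]
Visit 8 → queue [13, 0, 7]
Visit 13 → queue [0, 7]
Visit 0 → queue [7]
Visit 7; enqueue 4 → queue [4]
Visit 4 → queue []

15 11 16 5 3 1 14 10 9 2 12 6 8 13 0 7 4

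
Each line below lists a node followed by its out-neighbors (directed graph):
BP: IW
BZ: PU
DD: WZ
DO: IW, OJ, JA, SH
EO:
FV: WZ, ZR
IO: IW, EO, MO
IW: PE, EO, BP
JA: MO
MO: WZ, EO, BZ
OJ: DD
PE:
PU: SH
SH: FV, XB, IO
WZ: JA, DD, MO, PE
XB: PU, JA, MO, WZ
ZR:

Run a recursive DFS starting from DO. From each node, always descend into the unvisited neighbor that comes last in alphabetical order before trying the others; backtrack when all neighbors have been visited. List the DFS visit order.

DO, SH, XB, WZ, PE, MO, EO, BZ, PU, JA, DD, IO, IW, BP, FV, ZR, OJ

Visit DO
DO → SH
SH → XB
XB → WZ
WZ → PE
WZ → MO
MO → EO
MO → BZ
BZ → PU
WZ → JA
WZ → DD
SH → IO
IO → IW
IW → BP
SH → FV
FV → ZR
DO → OJ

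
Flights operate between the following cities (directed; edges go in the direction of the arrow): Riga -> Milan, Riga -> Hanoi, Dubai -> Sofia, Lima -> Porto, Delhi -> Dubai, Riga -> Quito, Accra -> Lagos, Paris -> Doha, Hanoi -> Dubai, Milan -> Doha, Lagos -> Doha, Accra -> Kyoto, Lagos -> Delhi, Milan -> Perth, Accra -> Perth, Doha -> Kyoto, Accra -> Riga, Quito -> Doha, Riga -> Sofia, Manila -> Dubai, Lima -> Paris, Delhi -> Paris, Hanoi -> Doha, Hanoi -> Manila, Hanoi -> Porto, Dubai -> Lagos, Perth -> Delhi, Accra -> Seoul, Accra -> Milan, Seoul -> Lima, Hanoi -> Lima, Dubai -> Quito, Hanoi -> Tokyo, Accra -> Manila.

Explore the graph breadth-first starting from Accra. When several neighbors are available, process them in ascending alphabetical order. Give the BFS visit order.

Accra → Kyoto → Lagos → Manila → Milan → Perth → Riga → Seoul → Delhi → Doha → Dubai → Hanoi → Quito → Sofia → Lima → Paris → Porto → Tokyo

Visit Accra; enqueue Kyoto, Lagos, Manila, Milan, Perth, Riga, Seoul → queue [Kyoto, Lagos, Manila, Milan, Perth, Riga, Seoul]
Visit Kyoto → queue [Lagos, Manila, Milan, Perth, Riga, Seoul]
Visit Lagos; enqueue Delhi, Doha → queue [Manila, Milan, Perth, Riga, Seoul, Delhi, Doha]
Visit Manila; enqueue Dubai → queue [Milan, Perth, Riga, Seoul, Delhi, Doha, Dubai]
Visit Milan → queue [Perth, Riga, Seoul, Delhi, Doha, Dubai]
Visit Perth → queue [Riga, Seoul, Delhi, Doha, Dubai]
Visit Riga; enqueue Hanoi, Quito, Sofia → queue [Seoul, Delhi, Doha, Dubai, Hanoi, Quito, Sofia]
Visit Seoul; enqueue Lima → queue [Delhi, Doha, Dubai, Hanoi, Quito, Sofia, Lima]
Visit Delhi; enqueue Paris → queue [Doha, Dubai, Hanoi, Quito, Sofia, Lima, Paris]
Visit Doha → queue [Dubai, Hanoi, Quito, Sofia, Lima, Paris]
Visit Dubai → queue [Hanoi, Quito, Sofia, Lima, Paris]
Visit Hanoi; enqueue Porto, Tokyo → queue [Quito, Sofia, Lima, Paris, Porto, Tokyo]
Visit Quito → queue [Sofia, Lima, Paris, Porto, Tokyo]
Visit Sofia → queue [Lima, Paris, Porto, Tokyo]
Visit Lima → queue [Paris, Porto, Tokyo]
Visit Paris → queue [Porto, Tokyo]
Visit Porto → queue [Tokyo]
Visit Tokyo → queue []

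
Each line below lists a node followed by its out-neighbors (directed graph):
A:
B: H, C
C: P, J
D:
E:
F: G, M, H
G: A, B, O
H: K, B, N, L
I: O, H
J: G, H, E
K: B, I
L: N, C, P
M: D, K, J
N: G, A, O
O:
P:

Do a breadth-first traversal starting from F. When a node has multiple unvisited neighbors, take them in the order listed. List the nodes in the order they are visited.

Visit F; enqueue G, M, H → queue [G, M, H]
Visit G; enqueue A, B, O → queue [M, H, A, B, O]
Visit M; enqueue D, K, J → queue [H, A, B, O, D, K, J]
Visit H; enqueue N, L → queue [A, B, O, D, K, J, N, L]
Visit A → queue [B, O, D, K, J, N, L]
Visit B; enqueue C → queue [O, D, K, J, N, L, C]
Visit O → queue [D, K, J, N, L, C]
Visit D → queue [K, J, N, L, C]
Visit K; enqueue I → queue [J, N, L, C, I]
Visit J; enqueue E → queue [N, L, C, I, E]
Visit N → queue [L, C, I, E]
Visit L; enqueue P → queue [C, I, E, P]
Visit C → queue [I, E, P]
Visit I → queue [E, P]
Visit E → queue [P]
Visit P → queue []

F, G, M, H, A, B, O, D, K, J, N, L, C, I, E, P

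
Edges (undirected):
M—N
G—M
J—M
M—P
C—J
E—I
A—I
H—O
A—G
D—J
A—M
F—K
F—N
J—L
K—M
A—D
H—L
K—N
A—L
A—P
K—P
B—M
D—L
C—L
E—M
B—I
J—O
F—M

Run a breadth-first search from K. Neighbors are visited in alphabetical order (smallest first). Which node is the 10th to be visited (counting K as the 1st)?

J

Visit K; enqueue F, M, N, P → queue [F, M, N, P]
Visit F → queue [M, N, P]
Visit M; enqueue A, B, E, G, J → queue [N, P, A, B, E, G, J]
Visit N → queue [P, A, B, E, G, J]
Visit P → queue [A, B, E, G, J]
Visit A; enqueue D, I, L → queue [B, E, G, J, D, I, L]
Visit B → queue [E, G, J, D, I, L]
Visit E → queue [G, J, D, I, L]
Visit G → queue [J, D, I, L]
Visit J; enqueue C, O → queue [D, I, L, C, O]
Visit D → queue [I, L, C, O]
Visit I → queue [L, C, O]
Visit L; enqueue H → queue [C, O, H]
Visit C → queue [O, H]
Visit O → queue [H]
Visit H → queue []

Visit order: K, F, M, N, P, A, B, E, G, J, D, I, L, C, O, H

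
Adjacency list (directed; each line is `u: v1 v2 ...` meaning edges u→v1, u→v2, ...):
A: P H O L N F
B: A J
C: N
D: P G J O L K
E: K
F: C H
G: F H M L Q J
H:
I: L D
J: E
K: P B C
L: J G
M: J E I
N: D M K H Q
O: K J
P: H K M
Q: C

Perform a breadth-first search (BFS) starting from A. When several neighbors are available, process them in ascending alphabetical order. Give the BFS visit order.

A, F, H, L, N, O, P, C, G, J, D, K, M, Q, E, B, I

Visit A; enqueue F, H, L, N, O, P → queue [F, H, L, N, O, P]
Visit F; enqueue C → queue [H, L, N, O, P, C]
Visit H → queue [L, N, O, P, C]
Visit L; enqueue G, J → queue [N, O, P, C, G, J]
Visit N; enqueue D, K, M, Q → queue [O, P, C, G, J, D, K, M, Q]
Visit O → queue [P, C, G, J, D, K, M, Q]
Visit P → queue [C, G, J, D, K, M, Q]
Visit C → queue [G, J, D, K, M, Q]
Visit G → queue [J, D, K, M, Q]
Visit J; enqueue E → queue [D, K, M, Q, E]
Visit D → queue [K, M, Q, E]
Visit K; enqueue B → queue [M, Q, E, B]
Visit M; enqueue I → queue [Q, E, B, I]
Visit Q → queue [E, B, I]
Visit E → queue [B, I]
Visit B → queue [I]
Visit I → queue []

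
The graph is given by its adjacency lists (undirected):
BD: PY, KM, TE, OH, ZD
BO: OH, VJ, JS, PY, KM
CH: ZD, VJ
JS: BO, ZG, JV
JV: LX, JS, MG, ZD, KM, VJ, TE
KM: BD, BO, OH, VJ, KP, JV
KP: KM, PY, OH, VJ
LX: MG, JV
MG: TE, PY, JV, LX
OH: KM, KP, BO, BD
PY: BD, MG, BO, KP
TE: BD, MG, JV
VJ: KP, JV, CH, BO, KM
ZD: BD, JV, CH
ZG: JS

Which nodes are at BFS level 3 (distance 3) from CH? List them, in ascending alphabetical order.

JS, LX, MG, OH, PY, TE

Level 0: CH
Level 1: VJ, ZD
Level 2: BD, BO, JV, KM, KP
Level 3: JS, LX, MG, OH, PY, TE
Level 4: ZG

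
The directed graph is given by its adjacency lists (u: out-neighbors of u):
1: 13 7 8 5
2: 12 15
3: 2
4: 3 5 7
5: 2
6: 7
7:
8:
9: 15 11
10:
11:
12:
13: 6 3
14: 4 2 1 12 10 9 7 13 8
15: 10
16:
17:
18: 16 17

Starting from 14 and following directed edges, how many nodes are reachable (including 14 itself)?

BFS from 14 visits: 14, 4, 2, 1, 12, 10, 9, 7, 13, 8, 3, 5, 15, 11, 6
Reachable nodes: 15 of 18 total.

15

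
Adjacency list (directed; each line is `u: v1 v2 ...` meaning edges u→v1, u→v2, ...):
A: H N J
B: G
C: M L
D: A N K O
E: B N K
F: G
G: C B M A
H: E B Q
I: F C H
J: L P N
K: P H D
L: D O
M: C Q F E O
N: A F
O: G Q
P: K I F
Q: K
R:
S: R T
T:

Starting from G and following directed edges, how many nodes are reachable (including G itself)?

BFS from G visits: G, M, C, B, A, Q, O, F, E, L, N, J, H, K, D, P, I
Reachable nodes: 17 of 20 total.

17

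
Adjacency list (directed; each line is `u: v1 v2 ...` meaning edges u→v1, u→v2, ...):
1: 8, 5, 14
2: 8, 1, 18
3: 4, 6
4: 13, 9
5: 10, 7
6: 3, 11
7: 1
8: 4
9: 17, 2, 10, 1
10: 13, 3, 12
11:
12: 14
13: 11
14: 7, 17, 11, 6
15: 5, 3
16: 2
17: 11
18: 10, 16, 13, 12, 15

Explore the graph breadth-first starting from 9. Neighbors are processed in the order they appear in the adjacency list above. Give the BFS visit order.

Visit 9; enqueue 17, 2, 10, 1 → queue [17, 2, 10, 1]
Visit 17; enqueue 11 → queue [2, 10, 1, 11]
Visit 2; enqueue 8, 18 → queue [10, 1, 11, 8, 18]
Visit 10; enqueue 13, 3, 12 → queue [1, 11, 8, 18, 13, 3, 12]
Visit 1; enqueue 5, 14 → queue [11, 8, 18, 13, 3, 12, 5, 14]
Visit 11 → queue [8, 18, 13, 3, 12, 5, 14]
Visit 8; enqueue 4 → queue [18, 13, 3, 12, 5, 14, 4]
Visit 18; enqueue 16, 15 → queue [13, 3, 12, 5, 14, 4, 16, 15]
Visit 13 → queue [3, 12, 5, 14, 4, 16, 15]
Visit 3; enqueue 6 → queue [12, 5, 14, 4, 16, 15, 6]
Visit 12 → queue [5, 14, 4, 16, 15, 6]
Visit 5; enqueue 7 → queue [14, 4, 16, 15, 6, 7]
Visit 14 → queue [4, 16, 15, 6, 7]
Visit 4 → queue [16, 15, 6, 7]
Visit 16 → queue [15, 6, 7]
Visit 15 → queue [6, 7]
Visit 6 → queue [7]
Visit 7 → queue []

9 -> 17 -> 2 -> 10 -> 1 -> 11 -> 8 -> 18 -> 13 -> 3 -> 12 -> 5 -> 14 -> 4 -> 16 -> 15 -> 6 -> 7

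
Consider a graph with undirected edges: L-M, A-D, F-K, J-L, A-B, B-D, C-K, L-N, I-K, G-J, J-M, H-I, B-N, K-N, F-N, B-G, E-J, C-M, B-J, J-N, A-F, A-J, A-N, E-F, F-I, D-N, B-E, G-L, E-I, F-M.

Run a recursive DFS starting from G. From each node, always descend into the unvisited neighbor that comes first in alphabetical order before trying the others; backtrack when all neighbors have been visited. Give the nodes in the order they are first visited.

Visit G
G → B
B → A
A → D
D → N
N → F
F → E
E → I
I → H
I → K
K → C
C → M
M → J
J → L

G B A D N F E I H K C M J L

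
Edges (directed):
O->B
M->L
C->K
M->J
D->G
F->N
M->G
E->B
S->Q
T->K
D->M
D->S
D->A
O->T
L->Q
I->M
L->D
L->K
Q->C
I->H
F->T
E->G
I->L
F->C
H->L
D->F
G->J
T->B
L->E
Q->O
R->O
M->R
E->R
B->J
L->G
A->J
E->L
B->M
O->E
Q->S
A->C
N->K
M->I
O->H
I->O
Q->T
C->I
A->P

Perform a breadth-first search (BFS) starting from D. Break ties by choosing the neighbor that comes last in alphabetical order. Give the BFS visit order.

Visit D; enqueue S, M, G, F, A → queue [S, M, G, F, A]
Visit S; enqueue Q → queue [M, G, F, A, Q]
Visit M; enqueue R, L, J, I → queue [G, F, A, Q, R, L, J, I]
Visit G → queue [F, A, Q, R, L, J, I]
Visit F; enqueue T, N, C → queue [A, Q, R, L, J, I, T, N, C]
Visit A; enqueue P → queue [Q, R, L, J, I, T, N, C, P]
Visit Q; enqueue O → queue [R, L, J, I, T, N, C, P, O]
Visit R → queue [L, J, I, T, N, C, P, O]
Visit L; enqueue K, E → queue [J, I, T, N, C, P, O, K, E]
Visit J → queue [I, T, N, C, P, O, K, E]
Visit I; enqueue H → queue [T, N, C, P, O, K, E, H]
Visit T; enqueue B → queue [N, C, P, O, K, E, H, B]
Visit N → queue [C, P, O, K, E, H, B]
Visit C → queue [P, O, K, E, H, B]
Visit P → queue [O, K, E, H, B]
Visit O → queue [K, E, H, B]
Visit K → queue [E, H, B]
Visit E → queue [H, B]
Visit H → queue [B]
Visit B → queue []

D, S, M, G, F, A, Q, R, L, J, I, T, N, C, P, O, K, E, H, B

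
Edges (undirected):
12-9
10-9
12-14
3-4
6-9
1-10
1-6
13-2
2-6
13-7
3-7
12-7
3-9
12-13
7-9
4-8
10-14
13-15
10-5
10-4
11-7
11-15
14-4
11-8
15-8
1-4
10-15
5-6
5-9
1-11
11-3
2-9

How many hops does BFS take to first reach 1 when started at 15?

Level 0: 15
Level 1: 8, 10, 11, 13
Level 2: 1, 2, 3, 4, 5, 7, 9, 12, 14
Level 3: 6
1 first appears at level 2.

2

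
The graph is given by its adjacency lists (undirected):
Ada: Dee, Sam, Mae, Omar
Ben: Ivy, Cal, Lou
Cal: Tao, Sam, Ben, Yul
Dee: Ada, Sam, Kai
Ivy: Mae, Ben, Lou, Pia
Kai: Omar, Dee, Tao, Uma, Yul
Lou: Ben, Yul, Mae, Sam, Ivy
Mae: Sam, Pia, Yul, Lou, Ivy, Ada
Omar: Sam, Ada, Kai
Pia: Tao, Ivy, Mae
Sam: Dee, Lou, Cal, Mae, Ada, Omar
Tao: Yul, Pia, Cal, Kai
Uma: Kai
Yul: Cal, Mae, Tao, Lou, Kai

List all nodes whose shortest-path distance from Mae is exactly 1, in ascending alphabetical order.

Ada, Ivy, Lou, Pia, Sam, Yul

Level 0: Mae
Level 1: Ada, Ivy, Lou, Pia, Sam, Yul
Level 2: Ben, Cal, Dee, Kai, Omar, Tao
Level 3: Uma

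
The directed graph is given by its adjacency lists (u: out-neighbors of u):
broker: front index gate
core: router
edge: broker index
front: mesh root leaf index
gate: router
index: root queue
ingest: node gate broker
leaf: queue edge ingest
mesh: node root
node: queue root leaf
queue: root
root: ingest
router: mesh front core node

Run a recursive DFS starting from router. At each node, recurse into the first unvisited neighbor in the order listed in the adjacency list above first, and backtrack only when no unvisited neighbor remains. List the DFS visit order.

router mesh node queue root ingest gate broker front leaf edge index core

Visit router
router → mesh
mesh → node
node → queue
queue → root
root → ingest
ingest → gate
ingest → broker
broker → front
front → leaf
leaf → edge
edge → index
router → core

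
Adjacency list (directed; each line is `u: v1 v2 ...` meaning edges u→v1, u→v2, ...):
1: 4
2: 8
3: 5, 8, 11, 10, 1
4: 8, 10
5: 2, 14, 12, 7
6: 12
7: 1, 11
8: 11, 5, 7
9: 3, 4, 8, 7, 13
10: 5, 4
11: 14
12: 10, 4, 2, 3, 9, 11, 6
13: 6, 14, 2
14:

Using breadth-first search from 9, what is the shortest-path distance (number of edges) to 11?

2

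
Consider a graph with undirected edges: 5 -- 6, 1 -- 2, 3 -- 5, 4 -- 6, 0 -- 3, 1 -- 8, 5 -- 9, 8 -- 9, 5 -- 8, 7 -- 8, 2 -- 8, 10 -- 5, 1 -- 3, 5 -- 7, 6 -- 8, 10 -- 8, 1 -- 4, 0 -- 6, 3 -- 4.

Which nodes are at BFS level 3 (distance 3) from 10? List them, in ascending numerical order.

0, 4

Level 0: 10
Level 1: 5, 8
Level 2: 1, 2, 3, 6, 7, 9
Level 3: 0, 4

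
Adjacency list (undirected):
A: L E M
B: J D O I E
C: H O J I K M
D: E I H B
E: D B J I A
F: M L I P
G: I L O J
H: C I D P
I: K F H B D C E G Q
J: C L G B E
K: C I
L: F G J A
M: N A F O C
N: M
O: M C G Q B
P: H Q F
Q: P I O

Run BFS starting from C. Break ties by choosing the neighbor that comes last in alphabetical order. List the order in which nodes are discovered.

C, O, M, K, J, I, H, Q, G, B, N, F, A, L, E, D, P

Visit C; enqueue O, M, K, J, I, H → queue [O, M, K, J, I, H]
Visit O; enqueue Q, G, B → queue [M, K, J, I, H, Q, G, B]
Visit M; enqueue N, F, A → queue [K, J, I, H, Q, G, B, N, F, A]
Visit K → queue [J, I, H, Q, G, B, N, F, A]
Visit J; enqueue L, E → queue [I, H, Q, G, B, N, F, A, L, E]
Visit I; enqueue D → queue [H, Q, G, B, N, F, A, L, E, D]
Visit H; enqueue P → queue [Q, G, B, N, F, A, L, E, D, P]
Visit Q → queue [G, B, N, F, A, L, E, D, P]
Visit G → queue [B, N, F, A, L, E, D, P]
Visit B → queue [N, F, A, L, E, D, P]
Visit N → queue [F, A, L, E, D, P]
Visit F → queue [A, L, E, D, P]
Visit A → queue [L, E, D, P]
Visit L → queue [E, D, P]
Visit E → queue [D, P]
Visit D → queue [P]
Visit P → queue []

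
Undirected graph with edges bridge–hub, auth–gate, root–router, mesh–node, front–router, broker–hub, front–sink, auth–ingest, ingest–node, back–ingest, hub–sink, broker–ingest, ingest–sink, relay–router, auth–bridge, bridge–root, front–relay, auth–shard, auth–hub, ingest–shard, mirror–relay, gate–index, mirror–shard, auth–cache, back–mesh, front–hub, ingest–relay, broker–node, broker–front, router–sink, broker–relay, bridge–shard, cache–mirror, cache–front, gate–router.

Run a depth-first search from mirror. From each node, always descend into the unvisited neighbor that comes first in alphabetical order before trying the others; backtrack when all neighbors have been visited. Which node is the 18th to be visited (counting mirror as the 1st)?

Visit mirror
mirror → cache
cache → auth
auth → bridge
bridge → hub
hub → broker
broker → front
front → relay
relay → ingest
ingest → back
back → mesh
mesh → node
ingest → shard
ingest → sink
sink → router
router → gate
gate → index
router → root

Visit order: mirror, cache, auth, bridge, hub, broker, front, relay, ingest, back, mesh, node, shard, sink, router, gate, index, root

root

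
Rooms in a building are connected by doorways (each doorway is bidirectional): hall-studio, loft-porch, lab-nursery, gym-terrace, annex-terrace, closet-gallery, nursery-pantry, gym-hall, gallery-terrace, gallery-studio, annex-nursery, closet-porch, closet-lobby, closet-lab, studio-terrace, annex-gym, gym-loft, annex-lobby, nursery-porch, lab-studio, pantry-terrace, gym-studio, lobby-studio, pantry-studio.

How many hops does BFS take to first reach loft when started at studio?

2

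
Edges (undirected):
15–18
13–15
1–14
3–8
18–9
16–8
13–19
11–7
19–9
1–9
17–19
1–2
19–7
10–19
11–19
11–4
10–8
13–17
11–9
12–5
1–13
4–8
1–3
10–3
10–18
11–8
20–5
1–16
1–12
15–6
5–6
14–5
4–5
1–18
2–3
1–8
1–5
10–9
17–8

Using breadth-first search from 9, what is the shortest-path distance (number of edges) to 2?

2

Level 0: 9
Level 1: 1, 10, 11, 18, 19
Level 2: 2, 3, 4, 5, 7, 8, 12, 13, 14, 15, 16, 17
Level 3: 6, 20
2 first appears at level 2.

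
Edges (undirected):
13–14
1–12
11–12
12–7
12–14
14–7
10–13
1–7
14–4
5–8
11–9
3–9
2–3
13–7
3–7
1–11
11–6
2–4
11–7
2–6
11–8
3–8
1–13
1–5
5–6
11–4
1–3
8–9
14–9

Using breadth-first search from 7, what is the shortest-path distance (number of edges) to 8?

2

Level 0: 7
Level 1: 1, 3, 11, 12, 13, 14
Level 2: 2, 4, 5, 6, 8, 9, 10
8 first appears at level 2.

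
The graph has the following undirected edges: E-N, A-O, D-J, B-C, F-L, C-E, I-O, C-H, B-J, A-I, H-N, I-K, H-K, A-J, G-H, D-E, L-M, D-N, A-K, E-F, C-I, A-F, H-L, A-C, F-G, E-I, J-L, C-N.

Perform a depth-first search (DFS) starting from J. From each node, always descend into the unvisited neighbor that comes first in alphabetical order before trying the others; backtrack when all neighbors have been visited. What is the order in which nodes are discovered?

J → A → C → B → E → D → N → H → G → F → L → M → K → I → O

Visit J
J → A
A → C
C → B
C → E
E → D
D → N
N → H
H → G
G → F
F → L
L → M
H → K
K → I
I → O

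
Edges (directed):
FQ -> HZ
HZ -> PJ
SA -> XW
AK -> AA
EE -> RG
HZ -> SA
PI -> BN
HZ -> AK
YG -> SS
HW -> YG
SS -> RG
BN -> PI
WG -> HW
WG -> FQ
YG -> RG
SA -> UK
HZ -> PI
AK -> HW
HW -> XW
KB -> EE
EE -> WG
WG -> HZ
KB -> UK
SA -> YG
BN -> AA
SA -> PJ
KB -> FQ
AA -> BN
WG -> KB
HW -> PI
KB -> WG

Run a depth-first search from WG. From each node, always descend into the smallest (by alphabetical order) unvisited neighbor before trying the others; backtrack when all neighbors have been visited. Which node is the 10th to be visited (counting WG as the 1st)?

Visit WG
WG → FQ
FQ → HZ
HZ → AK
AK → AA
AA → BN
BN → PI
AK → HW
HW → XW
HW → YG
YG → RG
YG → SS
HZ → PJ
HZ → SA
SA → UK
WG → KB
KB → EE

Visit order: WG, FQ, HZ, AK, AA, BN, PI, HW, XW, YG, RG, SS, PJ, SA, UK, KB, EE

YG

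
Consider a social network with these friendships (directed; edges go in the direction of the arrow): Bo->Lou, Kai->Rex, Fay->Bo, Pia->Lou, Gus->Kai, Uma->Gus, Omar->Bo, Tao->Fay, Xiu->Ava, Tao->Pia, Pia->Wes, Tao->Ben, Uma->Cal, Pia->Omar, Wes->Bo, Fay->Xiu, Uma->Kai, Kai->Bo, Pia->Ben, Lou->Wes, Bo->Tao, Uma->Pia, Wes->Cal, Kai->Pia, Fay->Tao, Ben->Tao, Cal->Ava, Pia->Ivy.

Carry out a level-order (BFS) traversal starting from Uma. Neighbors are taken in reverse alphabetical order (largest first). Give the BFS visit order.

Uma -> Pia -> Kai -> Gus -> Cal -> Wes -> Omar -> Lou -> Ivy -> Ben -> Rex -> Bo -> Ava -> Tao -> Fay -> Xiu

Visit Uma; enqueue Pia, Kai, Gus, Cal → queue [Pia, Kai, Gus, Cal]
Visit Pia; enqueue Wes, Omar, Lou, Ivy, Ben → queue [Kai, Gus, Cal, Wes, Omar, Lou, Ivy, Ben]
Visit Kai; enqueue Rex, Bo → queue [Gus, Cal, Wes, Omar, Lou, Ivy, Ben, Rex, Bo]
Visit Gus → queue [Cal, Wes, Omar, Lou, Ivy, Ben, Rex, Bo]
Visit Cal; enqueue Ava → queue [Wes, Omar, Lou, Ivy, Ben, Rex, Bo, Ava]
Visit Wes → queue [Omar, Lou, Ivy, Ben, Rex, Bo, Ava]
Visit Omar → queue [Lou, Ivy, Ben, Rex, Bo, Ava]
Visit Lou → queue [Ivy, Ben, Rex, Bo, Ava]
Visit Ivy → queue [Ben, Rex, Bo, Ava]
Visit Ben; enqueue Tao → queue [Rex, Bo, Ava, Tao]
Visit Rex → queue [Bo, Ava, Tao]
Visit Bo → queue [Ava, Tao]
Visit Ava → queue [Tao]
Visit Tao; enqueue Fay → queue [Fay]
Visit Fay; enqueue Xiu → queue [Xiu]
Visit Xiu → queue []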